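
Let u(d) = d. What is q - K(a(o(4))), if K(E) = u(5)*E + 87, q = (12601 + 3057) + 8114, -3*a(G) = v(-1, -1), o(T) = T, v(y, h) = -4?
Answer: 71035/3 ≈ 23678.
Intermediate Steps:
a(G) = 4/3 (a(G) = -⅓*(-4) = 4/3)
q = 23772 (q = 15658 + 8114 = 23772)
K(E) = 87 + 5*E (K(E) = 5*E + 87 = 87 + 5*E)
q - K(a(o(4))) = 23772 - (87 + 5*(4/3)) = 23772 - (87 + 20/3) = 23772 - 1*281/3 = 23772 - 281/3 = 71035/3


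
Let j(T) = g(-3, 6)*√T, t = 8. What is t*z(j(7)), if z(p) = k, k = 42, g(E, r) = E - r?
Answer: 336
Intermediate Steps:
j(T) = -9*√T (j(T) = (-3 - 1*6)*√T = (-3 - 6)*√T = -9*√T)
z(p) = 42
t*z(j(7)) = 8*42 = 336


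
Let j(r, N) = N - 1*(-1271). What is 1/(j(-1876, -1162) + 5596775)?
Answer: 1/5596884 ≈ 1.7867e-7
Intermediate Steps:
j(r, N) = 1271 + N (j(r, N) = N + 1271 = 1271 + N)
1/(j(-1876, -1162) + 5596775) = 1/((1271 - 1162) + 5596775) = 1/(109 + 5596775) = 1/5596884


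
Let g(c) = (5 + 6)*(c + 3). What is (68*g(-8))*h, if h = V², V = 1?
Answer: -3740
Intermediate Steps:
h = 1 (h = 1² = 1)
g(c) = 33 + 11*c (g(c) = 11*(3 + c) = 33 + 11*c)
(68*g(-8))*h = (68*(33 + 11*(-8)))*1 = (68*(33 - 88))*1 = (68*(-55))*1 = -3740*1 = -3740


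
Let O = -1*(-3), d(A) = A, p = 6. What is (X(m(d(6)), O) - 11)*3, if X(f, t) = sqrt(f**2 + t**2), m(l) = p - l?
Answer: -24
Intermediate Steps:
O = 3
m(l) = 6 - l
(X(m(d(6)), O) - 11)*3 = (sqrt((6 - 1*6)**2 + 3**2) - 11)*3 = (sqrt((6 - 6)**2 + 9) - 11)*3 = (sqrt(0**2 + 9) - 11)*3 = (sqrt(0 + 9) - 11)*3 = (sqrt(9) - 11)*3 = (3 - 11)*3 = -8*3 = -24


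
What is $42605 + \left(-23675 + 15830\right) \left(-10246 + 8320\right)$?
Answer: $15152075$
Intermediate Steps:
$42605 + \left(-23675 + 15830\right) \left(-10246 + 8320\right) = 42605 - -15109470 = 42605 + 15109470 = 15152075$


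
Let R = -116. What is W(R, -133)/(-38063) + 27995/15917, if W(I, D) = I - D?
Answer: 5696808/3239833 ≈ 1.7584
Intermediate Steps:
W(R, -133)/(-38063) + 27995/15917 = (-116 - 1*(-133))/(-38063) + 27995/15917 = (-116 + 133)*(-1/38063) + 27995*(1/15917) = 17*(-1/38063) + 2545/1447 = -1/2239 + 2545/1447 = 5696808/3239833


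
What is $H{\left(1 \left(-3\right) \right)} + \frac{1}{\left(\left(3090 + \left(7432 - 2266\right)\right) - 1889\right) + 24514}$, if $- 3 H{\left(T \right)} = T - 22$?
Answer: $\frac{772028}{92643} \approx 8.3334$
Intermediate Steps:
$H{\left(T \right)} = \frac{22}{3} - \frac{T}{3}$ ($H{\left(T \right)} = - \frac{T - 22}{3} = - \frac{-22 + T}{3} = \frac{22}{3} - \frac{T}{3}$)
$H{\left(1 \left(-3\right) \right)} + \frac{1}{\left(\left(3090 + \left(7432 - 2266\right)\right) - 1889\right) + 24514} = \left(\frac{22}{3} - \frac{1 \left(-3\right)}{3}\right) + \frac{1}{\left(\left(3090 + \left(7432 - 2266\right)\right) - 1889\right) + 24514} = \left(\frac{22}{3} - -1\right) + \frac{1}{\left(\left(3090 + 5166\right) - 1889\right) + 24514} = \left(\frac{22}{3} + 1\right) + \frac{1}{\left(8256 - 1889\right) + 24514} = \frac{25}{3} + \frac{1}{6367 + 24514} = \frac{25}{3} + \frac{1}{30881} = \frac{772028}{92643}$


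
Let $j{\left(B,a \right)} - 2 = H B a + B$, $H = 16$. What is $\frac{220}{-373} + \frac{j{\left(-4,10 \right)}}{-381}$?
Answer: $\frac{51882}{47371} \approx 1.0952$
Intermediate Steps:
$j{\left(B,a \right)} = 2 + B + 16 B a$ ($j{\left(B,a \right)} = 2 + \left(16 B a + B\right) = 2 + \left(B + 16 B a\right) = 2 + B + 16 B a$)
$\frac{220}{-373} + \frac{j{\left(-4,10 \right)}}{-381} = \frac{220}{-373} + \frac{2 - 4 + 16 \left(-4\right) 10}{-381} = 220 \left(- \frac{1}{373}\right) + \left(2 - 4 - 640\right) \left(- \frac{1}{381}\right) = - \frac{220}{373} - - \frac{214}{127} = - \frac{220}{373} + \frac{214}{127} = \frac{51882}{47371}$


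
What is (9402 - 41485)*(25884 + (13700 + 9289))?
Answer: -1567992459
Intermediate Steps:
(9402 - 41485)*(25884 + (13700 + 9289)) = -32083*(25884 + 22989) = -32083*48873 = -1567992459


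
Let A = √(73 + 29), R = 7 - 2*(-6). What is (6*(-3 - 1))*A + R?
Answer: 19 - 24*√102 ≈ -223.39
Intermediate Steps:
R = 19 (R = 7 + 12 = 19)
A = √102 ≈ 10.100
(6*(-3 - 1))*A + R = (6*(-3 - 1))*√102 + 19 = (6*(-4))*√102 + 19 = -24*√102 + 19 = 19 - 24*√102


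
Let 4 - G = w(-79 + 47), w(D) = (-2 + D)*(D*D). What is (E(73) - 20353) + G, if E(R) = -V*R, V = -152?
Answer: 25563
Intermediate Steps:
w(D) = D²*(-2 + D) (w(D) = (-2 + D)*D² = D²*(-2 + D))
G = 34820 (G = 4 - (-79 + 47)²*(-2 + (-79 + 47)) = 4 - (-32)²*(-2 - 32) = 4 - 1024*(-34) = 4 - 1*(-34816) = 4 + 34816 = 34820)
E(R) = 152*R (E(R) = -(-152)*R = 152*R)
(E(73) - 20353) + G = (152*73 - 20353) + 34820 = (11096 - 20353) + 34820 = -9257 + 34820 = 25563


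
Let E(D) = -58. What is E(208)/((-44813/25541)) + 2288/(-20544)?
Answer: 1895681093/57539892 ≈ 32.945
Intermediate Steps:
E(208)/((-44813/25541)) + 2288/(-20544) = -58/((-44813/25541)) + 2288/(-20544) = -58/((-44813*1/25541)) + 2288*(-1/20544) = -58/(-44813/25541) - 143/1284 = -58*(-25541/44813) - 143/1284 = 1481378/44813 - 143/1284 = 1895681093/57539892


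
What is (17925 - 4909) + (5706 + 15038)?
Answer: 33760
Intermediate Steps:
(17925 - 4909) + (5706 + 15038) = 13016 + 20744 = 33760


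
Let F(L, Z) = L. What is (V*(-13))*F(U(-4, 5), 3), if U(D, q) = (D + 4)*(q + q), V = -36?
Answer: 0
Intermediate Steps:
U(D, q) = 2*q*(4 + D) (U(D, q) = (4 + D)*(2*q) = 2*q*(4 + D))
(V*(-13))*F(U(-4, 5), 3) = (-36*(-13))*(2*5*(4 - 4)) = 468*(2*5*0) = 468*0 = 0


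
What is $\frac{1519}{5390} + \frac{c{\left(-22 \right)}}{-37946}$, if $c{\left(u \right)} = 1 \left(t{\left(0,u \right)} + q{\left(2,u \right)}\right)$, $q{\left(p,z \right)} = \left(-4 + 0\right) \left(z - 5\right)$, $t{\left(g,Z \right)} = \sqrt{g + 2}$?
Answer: $\frac{582223}{2087030} - \frac{\sqrt{2}}{37946} \approx 0.27893$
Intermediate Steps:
$t{\left(g,Z \right)} = \sqrt{2 + g}$
$q{\left(p,z \right)} = 20 - 4 z$ ($q{\left(p,z \right)} = - 4 \left(-5 + z\right) = 20 - 4 z$)
$c{\left(u \right)} = 20 + \sqrt{2} - 4 u$ ($c{\left(u \right)} = 1 \left(\sqrt{2 + 0} - \left(-20 + 4 u\right)\right) = 1 \left(\sqrt{2} - \left(-20 + 4 u\right)\right) = 1 \left(20 + \sqrt{2} - 4 u\right) = 20 + \sqrt{2} - 4 u$)
$\frac{1519}{5390} + \frac{c{\left(-22 \right)}}{-37946} = \frac{1519}{5390} + \frac{20 + \sqrt{2} - -88}{-37946} = 1519 \cdot \frac{1}{5390} + \left(20 + \sqrt{2} + 88\right) \left(- \frac{1}{37946}\right) = \frac{31}{110} + \left(108 + \sqrt{2}\right) \left(- \frac{1}{37946}\right) = \frac{31}{110} - \left(\frac{54}{18973} + \frac{\sqrt{2}}{37946}\right) = \frac{582223}{2087030} - \frac{\sqrt{2}}{37946}$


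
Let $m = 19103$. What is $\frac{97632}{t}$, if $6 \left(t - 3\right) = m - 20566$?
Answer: $- \frac{585792}{1445} \approx -405.39$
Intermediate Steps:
$t = - \frac{1445}{6}$ ($t = 3 + \frac{19103 - 20566}{6} = 3 + \frac{1}{6} \left(-1463\right) = 3 - \frac{1463}{6} = - \frac{1445}{6} \approx -240.83$)
$\frac{97632}{t} = \frac{97632}{- \frac{1445}{6}} = 97632 \left(- \frac{6}{1445}\right) = - \frac{585792}{1445}$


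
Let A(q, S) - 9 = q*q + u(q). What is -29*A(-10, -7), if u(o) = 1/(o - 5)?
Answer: -47386/15 ≈ -3159.1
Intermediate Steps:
u(o) = 1/(-5 + o)
A(q, S) = 9 + q² + 1/(-5 + q) (A(q, S) = 9 + (q*q + 1/(-5 + q)) = 9 + (q² + 1/(-5 + q)) = 9 + q² + 1/(-5 + q))
-29*A(-10, -7) = -29*(1 + (-5 - 10)*(9 + (-10)²))/(-5 - 10) = -29*(1 - 15*(9 + 100))/(-15) = -(-29)*(1 - 15*109)/15 = -(-29)*(1 - 1635)/15 = -(-29)*(-1634)/15 = -29*1634/15 = -47386/15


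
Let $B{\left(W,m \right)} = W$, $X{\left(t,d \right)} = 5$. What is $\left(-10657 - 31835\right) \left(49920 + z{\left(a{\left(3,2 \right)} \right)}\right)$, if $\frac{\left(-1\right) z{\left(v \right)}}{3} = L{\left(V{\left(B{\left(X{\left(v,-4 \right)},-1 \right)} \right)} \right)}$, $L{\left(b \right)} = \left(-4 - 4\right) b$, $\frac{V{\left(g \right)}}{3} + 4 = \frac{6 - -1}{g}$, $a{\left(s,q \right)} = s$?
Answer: $- \frac{10566230688}{5} \approx -2.1132 \cdot 10^{9}$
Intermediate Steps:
$V{\left(g \right)} = -12 + \frac{21}{g}$ ($V{\left(g \right)} = -12 + 3 \frac{6 - -1}{g} = -12 + 3 \frac{6 + 1}{g} = -12 + 3 \frac{7}{g} = -12 + \frac{21}{g}$)
$L{\left(b \right)} = - 8 b$
$z{\left(v \right)} = - \frac{936}{5}$ ($z{\left(v \right)} = - 3 \left(- 8 \left(-12 + \frac{21}{5}\right)\right) = - 3 \left(\left(-8\right) \left(- \frac{39}{5}\right)\right) = \left(-3\right) \frac{312}{5} = - \frac{936}{5}$)
$\left(-10657 - 31835\right) \left(49920 + z{\left(a{\left(3,2 \right)} \right)}\right) = \left(-10657 - 31835\right) \left(49920 - \frac{936}{5}\right) = \left(-42492\right) \frac{248664}{5} = - \frac{10566230688}{5}$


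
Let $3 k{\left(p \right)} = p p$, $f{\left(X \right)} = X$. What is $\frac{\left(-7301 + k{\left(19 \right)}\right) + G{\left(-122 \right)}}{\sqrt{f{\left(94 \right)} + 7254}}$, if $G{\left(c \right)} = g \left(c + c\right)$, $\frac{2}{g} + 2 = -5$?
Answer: $- \frac{74665 \sqrt{1837}}{38577} \approx -82.955$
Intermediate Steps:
$g = - \frac{2}{7}$ ($g = \frac{2}{-2 - 5} = \frac{2}{-7} = 2 \left(- \frac{1}{7}\right) = - \frac{2}{7} \approx -0.28571$)
$G{\left(c \right)} = - \frac{4 c}{7}$ ($G{\left(c \right)} = - \frac{2 \left(c + c\right)}{7} = - \frac{2 \cdot 2 c}{7} = - \frac{4 c}{7}$)
$k{\left(p \right)} = \frac{p^{2}}{3}$ ($k{\left(p \right)} = \frac{p p}{3} = \frac{p^{2}}{3}$)
$\frac{\left(-7301 + k{\left(19 \right)}\right) + G{\left(-122 \right)}}{\sqrt{f{\left(94 \right)} + 7254}} = \frac{\left(-7301 + \frac{19^{2}}{3}\right) - - \frac{488}{7}}{\sqrt{94 + 7254}} = \frac{\left(-7301 + \frac{1}{3} \cdot 361\right) + \frac{488}{7}}{\sqrt{7348}} = \frac{\left(-7301 + \frac{361}{3}\right) + \frac{488}{7}}{2 \sqrt{1837}} = \left(- \frac{21542}{3} + \frac{488}{7}\right) \frac{\sqrt{1837}}{3674} = - \frac{149330 \frac{\sqrt{1837}}{3674}}{21} = - \frac{74665 \sqrt{1837}}{38577}$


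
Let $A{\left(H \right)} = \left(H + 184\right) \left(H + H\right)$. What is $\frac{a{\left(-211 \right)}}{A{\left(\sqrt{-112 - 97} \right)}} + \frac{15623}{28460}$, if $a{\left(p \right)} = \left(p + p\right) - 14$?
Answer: $\frac{21536071}{38779596} + \frac{40112 i \sqrt{209}}{7119585} \approx 0.55535 + 0.08145 i$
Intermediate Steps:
$a{\left(p \right)} = -14 + 2 p$ ($a{\left(p \right)} = 2 p - 14 = -14 + 2 p$)
$A{\left(H \right)} = 2 H \left(184 + H\right)$ ($A{\left(H \right)} = \left(184 + H\right) 2 H = 2 H \left(184 + H\right)$)
$\frac{a{\left(-211 \right)}}{A{\left(\sqrt{-112 - 97} \right)}} + \frac{15623}{28460} = \frac{-14 + 2 \left(-211\right)}{2 \sqrt{-112 - 97} \left(184 + \sqrt{-112 - 97}\right)} + \frac{15623}{28460} = \frac{-14 - 422}{2 \sqrt{-209} \left(184 + \sqrt{-209}\right)} + 15623 \cdot \frac{1}{28460} = - \frac{436}{2 i \sqrt{209} \left(184 + i \sqrt{209}\right)} + \frac{15623}{28460} = - 436 \left(- \frac{i \sqrt{209}}{418 \left(184 + i \sqrt{209}\right)}\right) + \frac{15623}{28460} = \frac{218 i \sqrt{209}}{209 \left(184 + i \sqrt{209}\right)} + \frac{15623}{28460} = \frac{15623}{28460} + \frac{218 i \sqrt{209}}{209 \left(184 + i \sqrt{209}\right)}$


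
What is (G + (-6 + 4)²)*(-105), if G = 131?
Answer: -14175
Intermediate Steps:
(G + (-6 + 4)²)*(-105) = (131 + (-6 + 4)²)*(-105) = (131 + (-2)²)*(-105) = (131 + 4)*(-105) = 135*(-105) = -14175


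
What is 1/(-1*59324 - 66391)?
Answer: -1/125715 ≈ -7.9545e-6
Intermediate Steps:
1/(-1*59324 - 66391) = 1/(-59324 - 66391) = 1/(-125715) = -1/125715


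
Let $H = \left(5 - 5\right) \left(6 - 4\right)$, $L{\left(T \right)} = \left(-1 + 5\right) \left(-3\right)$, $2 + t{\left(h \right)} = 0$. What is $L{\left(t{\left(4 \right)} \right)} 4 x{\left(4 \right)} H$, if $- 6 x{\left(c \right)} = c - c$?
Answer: $0$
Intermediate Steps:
$x{\left(c \right)} = 0$ ($x{\left(c \right)} = - \frac{c - c}{6} = \left(- \frac{1}{6}\right) 0 = 0$)
$t{\left(h \right)} = -2$ ($t{\left(h \right)} = -2 + 0 = -2$)
$L{\left(T \right)} = -12$ ($L{\left(T \right)} = 4 \left(-3\right) = -12$)
$H = 0$ ($H = 0 \cdot 2 = 0$)
$L{\left(t{\left(4 \right)} \right)} 4 x{\left(4 \right)} H = - 12 \cdot 4 \cdot 0 \cdot 0 = \left(-12\right) 0 \cdot 0 = 0 \cdot 0 = 0$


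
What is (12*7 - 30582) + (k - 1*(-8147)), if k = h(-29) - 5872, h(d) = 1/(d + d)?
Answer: -1636935/58 ≈ -28223.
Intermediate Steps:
h(d) = 1/(2*d)
k = -340577/58 (k = (½)/(-29) - 5872 = (½)*(-1/29) - 5872 = -1/58 - 5872 = -340577/58 ≈ -5872.0)
(12*7 - 30582) + (k - 1*(-8147)) = (12*7 - 30582) + (-340577/58 - 1*(-8147)) = (84 - 30582) + (-340577/58 + 8147) = -30498 + 131949/58 = -1636935/58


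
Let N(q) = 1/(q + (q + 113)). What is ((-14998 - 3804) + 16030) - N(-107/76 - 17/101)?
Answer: -1168665178/421595 ≈ -2772.0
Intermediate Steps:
N(q) = 1/(113 + 2*q) (N(q) = 1/(q + (113 + q)) = 1/(113 + 2*q))
((-14998 - 3804) + 16030) - N(-107/76 - 17/101) = ((-14998 - 3804) + 16030) - 1/(113 + 2*(-107/76 - 17/101)) = (-18802 + 16030) - 1/(113 + 2*(-107*1/76 - 17*1/101)) = -2772 - 1/(113 + 2*(-107/76 - 17/101)) = -2772 - 1/(113 + 2*(-12099/7676)) = -2772 - 1/(113 - 12099/3838) = -2772 - 1/421595/3838 = -2772 - 1*3838/421595 = -2772 - 3838/421595 = -1168665178/421595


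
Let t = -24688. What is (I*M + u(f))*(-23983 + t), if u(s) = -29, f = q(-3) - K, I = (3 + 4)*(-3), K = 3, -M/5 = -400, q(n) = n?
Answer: 2045593459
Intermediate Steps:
M = 2000 (M = -5*(-400) = 2000)
I = -21 (I = 7*(-3) = -21)
f = -6 (f = -3 - 1*3 = -3 - 3 = -6)
(I*M + u(f))*(-23983 + t) = (-21*2000 - 29)*(-23983 - 24688) = (-42000 - 29)*(-48671) = -42029*(-48671) = 2045593459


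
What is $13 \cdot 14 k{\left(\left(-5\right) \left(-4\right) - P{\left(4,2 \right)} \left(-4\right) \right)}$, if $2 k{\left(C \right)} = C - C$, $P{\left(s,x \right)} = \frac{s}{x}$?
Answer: $0$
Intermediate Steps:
$k{\left(C \right)} = 0$ ($k{\left(C \right)} = \frac{C - C}{2} = \frac{1}{2} \cdot 0 = 0$)
$13 \cdot 14 k{\left(\left(-5\right) \left(-4\right) - P{\left(4,2 \right)} \left(-4\right) \right)} = 13 \cdot 14 \cdot 0 = 182 \cdot 0 = 0$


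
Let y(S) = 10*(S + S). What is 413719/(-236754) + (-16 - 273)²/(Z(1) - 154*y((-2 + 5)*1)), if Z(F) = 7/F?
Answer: -481506089/44611218 ≈ -10.793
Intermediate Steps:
y(S) = 20*S (y(S) = 10*(2*S) = 20*S)
413719/(-236754) + (-16 - 273)²/(Z(1) - 154*y((-2 + 5)*1)) = 413719/(-236754) + (-16 - 273)²/(7/1 - 3080*(-2 + 5)*1) = 413719*(-1/236754) + (-289)²/(7*1 - 3080*3*1) = -413719/236754 + 83521/(7 - 3080*3) = -413719/236754 + 83521/(7 - 154*60) = -413719/236754 + 83521/(7 - 9240) = -413719/236754 + 83521/(-9233) = -413719/236754 + 83521*(-1/9233) = -413719/236754 - 83521/9233 = -481506089/44611218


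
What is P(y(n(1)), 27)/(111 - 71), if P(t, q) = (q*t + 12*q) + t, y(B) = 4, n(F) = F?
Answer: 109/10 ≈ 10.900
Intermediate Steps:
P(t, q) = t + 12*q + q*t (P(t, q) = (12*q + q*t) + t = t + 12*q + q*t)
P(y(n(1)), 27)/(111 - 71) = (4 + 12*27 + 27*4)/(111 - 71) = (4 + 324 + 108)/40 = 436*(1/40) = 109/10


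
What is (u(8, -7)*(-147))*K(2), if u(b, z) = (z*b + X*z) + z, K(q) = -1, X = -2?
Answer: -7203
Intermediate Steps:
u(b, z) = -z + b*z (u(b, z) = (z*b - 2*z) + z = (b*z - 2*z) + z = (-2*z + b*z) + z = -z + b*z)
(u(8, -7)*(-147))*K(2) = (-7*(-1 + 8)*(-147))*(-1) = (-7*7*(-147))*(-1) = -49*(-147)*(-1) = 7203*(-1) = -7203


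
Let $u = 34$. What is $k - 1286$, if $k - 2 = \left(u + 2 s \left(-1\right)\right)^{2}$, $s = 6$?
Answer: $-800$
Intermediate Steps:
$k = 486$ ($k = 2 + \left(34 + 2 \cdot 6 \left(-1\right)\right)^{2} = 2 + \left(34 + 12 \left(-1\right)\right)^{2} = 2 + \left(34 - 12\right)^{2} = 2 + 22^{2} = 2 + 484 = 486$)
$k - 1286 = 486 - 1286 = -800$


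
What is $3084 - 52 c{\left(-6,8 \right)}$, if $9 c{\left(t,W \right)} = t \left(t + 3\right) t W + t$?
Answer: $\frac{24332}{3} \approx 8110.7$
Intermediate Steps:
$c{\left(t,W \right)} = \frac{t}{9} + \frac{W t^{2} \left(3 + t\right)}{9}$ ($c{\left(t,W \right)} = \frac{t \left(t + 3\right) t W + t}{9} = \frac{t \left(3 + t\right) t W + t}{9} = \frac{t^{2} \left(3 + t\right) W + t}{9} = \frac{W t^{2} \left(3 + t\right) + t}{9} = \frac{t + W t^{2} \left(3 + t\right)}{9} = \frac{t}{9} + \frac{W t^{2} \left(3 + t\right)}{9}$)
$3084 - 52 c{\left(-6,8 \right)} = 3084 - 52 \cdot \frac{1}{9} \left(-6\right) \left(1 + 8 \left(-6\right)^{2} + 3 \cdot 8 \left(-6\right)\right) = 3084 - 52 \cdot \frac{1}{9} \left(-6\right) \left(1 + 8 \cdot 36 - 144\right) = 3084 - 52 \cdot \frac{1}{9} \left(-6\right) \left(1 + 288 - 144\right) = 3084 - 52 \cdot \frac{1}{9} \left(-6\right) 145 = 3084 - 52 \left(- \frac{290}{3}\right) = 3084 - - \frac{15080}{3} = 3084 + \frac{15080}{3} = \frac{24332}{3}$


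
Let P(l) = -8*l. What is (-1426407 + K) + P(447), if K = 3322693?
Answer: 1892710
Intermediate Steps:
(-1426407 + K) + P(447) = (-1426407 + 3322693) - 8*447 = 1896286 - 3576 = 1892710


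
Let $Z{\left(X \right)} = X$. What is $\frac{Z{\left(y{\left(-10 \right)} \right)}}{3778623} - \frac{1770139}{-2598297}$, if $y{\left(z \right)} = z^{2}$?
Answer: $\frac{2229649256099}{3272661601677} \approx 0.6813$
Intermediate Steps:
$\frac{Z{\left(y{\left(-10 \right)} \right)}}{3778623} - \frac{1770139}{-2598297} = \frac{\left(-10\right)^{2}}{3778623} - \frac{1770139}{-2598297} = 100 \cdot \frac{1}{3778623} - - \frac{1770139}{2598297} = \frac{100}{3778623} + \frac{1770139}{2598297} = \frac{2229649256099}{3272661601677}$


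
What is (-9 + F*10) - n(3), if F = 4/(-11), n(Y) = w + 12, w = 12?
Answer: -403/11 ≈ -36.636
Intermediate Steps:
n(Y) = 24 (n(Y) = 12 + 12 = 24)
F = -4/11 (F = 4*(-1/11) = -4/11 ≈ -0.36364)
(-9 + F*10) - n(3) = (-9 - 4/11*10) - 1*24 = (-9 - 40/11) - 24 = -139/11 - 24 = -403/11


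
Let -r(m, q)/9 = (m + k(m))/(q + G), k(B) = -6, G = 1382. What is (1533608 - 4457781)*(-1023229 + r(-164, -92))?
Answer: 128660091295708/43 ≈ 2.9921e+12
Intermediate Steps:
r(m, q) = -9*(-6 + m)/(1382 + q) (r(m, q) = -9*(m - 6)/(q + 1382) = -9*(-6 + m)/(1382 + q))
(1533608 - 4457781)*(-1023229 + r(-164, -92)) = (1533608 - 4457781)*(-1023229 + 9*(6 - 1*(-164))/(1382 - 92)) = -2924173*(-1023229 + 9*(6 + 164)/1290) = -2924173*(-1023229 + 9*(1/1290)*170) = -2924173*(-1023229 + 51/43) = -2924173*(-43998796/43) = 128660091295708/43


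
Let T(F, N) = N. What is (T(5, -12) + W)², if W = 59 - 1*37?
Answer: 100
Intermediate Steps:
W = 22 (W = 59 - 37 = 22)
(T(5, -12) + W)² = (-12 + 22)² = 10² = 100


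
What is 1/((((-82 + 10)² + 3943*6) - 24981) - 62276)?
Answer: -1/58415 ≈ -1.7119e-5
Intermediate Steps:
1/((((-82 + 10)² + 3943*6) - 24981) - 62276) = 1/((((-72)² + 23658) - 24981) - 62276) = 1/(((5184 + 23658) - 24981) - 62276) = 1/((28842 - 24981) - 62276) = 1/(3861 - 62276) = 1/(-58415) = -1/58415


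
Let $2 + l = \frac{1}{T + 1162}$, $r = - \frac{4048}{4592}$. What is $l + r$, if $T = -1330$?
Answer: $- \frac{19889}{6888} \approx -2.8875$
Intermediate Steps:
$r = - \frac{253}{287}$ ($r = \left(-4048\right) \frac{1}{4592} = - \frac{253}{287} \approx -0.88153$)
$l = - \frac{337}{168}$ ($l = -2 + \frac{1}{-1330 + 1162} = -2 + \frac{1}{-168} = -2 - \frac{1}{168} = - \frac{337}{168} \approx -2.006$)
$l + r = - \frac{337}{168} - \frac{253}{287} = - \frac{19889}{6888}$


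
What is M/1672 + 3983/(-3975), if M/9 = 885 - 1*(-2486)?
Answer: 113937949/6646200 ≈ 17.143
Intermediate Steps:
M = 30339 (M = 9*(885 - 1*(-2486)) = 9*(885 + 2486) = 9*3371 = 30339)
M/1672 + 3983/(-3975) = 30339/1672 + 3983/(-3975) = 30339*(1/1672) + 3983*(-1/3975) = 30339/1672 - 3983/3975 = 113937949/6646200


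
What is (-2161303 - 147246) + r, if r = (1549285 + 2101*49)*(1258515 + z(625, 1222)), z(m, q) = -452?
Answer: 2078612154193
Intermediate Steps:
r = 2078614462742 (r = (1549285 + 2101*49)*(1258515 - 452) = (1549285 + 102949)*1258063 = 1652234*1258063 = 2078614462742)
(-2161303 - 147246) + r = (-2161303 - 147246) + 2078614462742 = -2308549 + 2078614462742 = 2078612154193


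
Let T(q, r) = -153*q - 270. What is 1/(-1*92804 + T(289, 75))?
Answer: -1/137291 ≈ -7.2838e-6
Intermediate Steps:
T(q, r) = -270 - 153*q
1/(-1*92804 + T(289, 75)) = 1/(-1*92804 + (-270 - 153*289)) = 1/(-92804 + (-270 - 44217)) = 1/(-92804 - 44487) = 1/(-137291) = -1/137291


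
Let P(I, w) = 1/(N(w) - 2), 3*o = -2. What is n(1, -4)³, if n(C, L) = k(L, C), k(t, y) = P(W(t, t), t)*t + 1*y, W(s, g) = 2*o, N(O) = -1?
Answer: 343/27 ≈ 12.704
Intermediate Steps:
o = -⅔ (o = (⅓)*(-2) = -⅔ ≈ -0.66667)
W(s, g) = -4/3 (W(s, g) = 2*(-⅔) = -4/3)
P(I, w) = -⅓ (P(I, w) = 1/(-1 - 2) = 1/(-3) = -⅓)
k(t, y) = y - t/3 (k(t, y) = -t/3 + 1*y = -t/3 + y = y - t/3)
n(C, L) = C - L/3
n(1, -4)³ = (1 - ⅓*(-4))³ = (1 + 4/3)³ = (7/3)³ = 343/27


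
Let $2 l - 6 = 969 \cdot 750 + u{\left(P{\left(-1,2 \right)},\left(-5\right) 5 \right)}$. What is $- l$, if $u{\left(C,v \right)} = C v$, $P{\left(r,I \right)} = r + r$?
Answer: $-363403$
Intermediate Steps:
$P{\left(r,I \right)} = 2 r$
$l = 363403$ ($l = 3 + \frac{969 \cdot 750 + 2 \left(-1\right) \left(\left(-5\right) 5\right)}{2} = 3 + \frac{726750 - -50}{2} = 3 + \frac{726750 + 50}{2} = 3 + \frac{1}{2} \cdot 726800 = 3 + 363400 = 363403$)
$- l = \left(-1\right) 363403 = -363403$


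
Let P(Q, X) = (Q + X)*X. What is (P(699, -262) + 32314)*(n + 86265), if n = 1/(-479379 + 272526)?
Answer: -1466434222935920/206853 ≈ -7.0893e+9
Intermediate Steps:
P(Q, X) = X*(Q + X)
n = -1/206853 (n = 1/(-206853) = -1/206853 ≈ -4.8343e-6)
(P(699, -262) + 32314)*(n + 86265) = (-262*(699 - 262) + 32314)*(-1/206853 + 86265) = (-262*437 + 32314)*(17844174044/206853) = (-114494 + 32314)*(17844174044/206853) = -82180*17844174044/206853 = -1466434222935920/206853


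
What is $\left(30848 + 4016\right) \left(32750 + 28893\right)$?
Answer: $2149121552$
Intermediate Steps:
$\left(30848 + 4016\right) \left(32750 + 28893\right) = 34864 \cdot 61643 = 2149121552$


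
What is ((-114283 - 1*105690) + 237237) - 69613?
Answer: -52349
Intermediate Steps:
((-114283 - 1*105690) + 237237) - 69613 = ((-114283 - 105690) + 237237) - 69613 = (-219973 + 237237) - 69613 = 17264 - 69613 = -52349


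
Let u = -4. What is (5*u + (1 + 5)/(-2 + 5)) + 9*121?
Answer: 1071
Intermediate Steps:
(5*u + (1 + 5)/(-2 + 5)) + 9*121 = (5*(-4) + (1 + 5)/(-2 + 5)) + 9*121 = (-20 + 6/3) + 1089 = (-20 + 6*(⅓)) + 1089 = (-20 + 2) + 1089 = -18 + 1089 = 1071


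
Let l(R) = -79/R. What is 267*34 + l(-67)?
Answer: 608305/67 ≈ 9079.2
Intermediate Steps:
267*34 + l(-67) = 267*34 - 79/(-67) = 9078 - 79*(-1/67) = 9078 + 79/67 = 608305/67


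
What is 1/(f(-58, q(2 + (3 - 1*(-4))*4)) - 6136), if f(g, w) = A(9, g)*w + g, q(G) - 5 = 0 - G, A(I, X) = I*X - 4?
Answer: 1/6956 ≈ 0.00014376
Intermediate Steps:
A(I, X) = -4 + I*X
q(G) = 5 - G (q(G) = 5 + (0 - G) = 5 - G)
f(g, w) = g + w*(-4 + 9*g) (f(g, w) = (-4 + 9*g)*w + g = w*(-4 + 9*g) + g = g + w*(-4 + 9*g))
1/(f(-58, q(2 + (3 - 1*(-4))*4)) - 6136) = 1/((-58 + (5 - (2 + (3 - 1*(-4))*4))*(-4 + 9*(-58))) - 6136) = 1/((-58 + (5 - (2 + (3 + 4)*4))*(-4 - 522)) - 6136) = 1/((-58 + (5 - (2 + 7*4))*(-526)) - 6136) = 1/((-58 + (5 - (2 + 28))*(-526)) - 6136) = 1/((-58 + (5 - 1*30)*(-526)) - 6136) = 1/((-58 + (5 - 30)*(-526)) - 6136) = 1/((-58 - 25*(-526)) - 6136) = 1/((-58 + 13150) - 6136) = 1/(13092 - 6136) = 1/6956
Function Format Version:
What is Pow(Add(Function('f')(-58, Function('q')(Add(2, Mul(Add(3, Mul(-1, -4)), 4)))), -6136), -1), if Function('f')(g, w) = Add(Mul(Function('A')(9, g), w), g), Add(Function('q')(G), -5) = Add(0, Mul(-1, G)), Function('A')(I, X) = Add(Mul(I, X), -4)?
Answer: Rational(1, 6956) ≈ 0.00014376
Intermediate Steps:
Function('A')(I, X) = Add(-4, Mul(I, X))
Function('q')(G) = Add(5, Mul(-1, G)) (Function('q')(G) = Add(5, Add(0, Mul(-1, G))) = Add(5, Mul(-1, G)))
Function('f')(g, w) = Add(g, Mul(w, Add(-4, Mul(9, g)))) (Function('f')(g, w) = Add(Mul(Add(-4, Mul(9, g)), w), g) = Add(Mul(w, Add(-4, Mul(9, g))), g) = Add(g, Mul(w, Add(-4, Mul(9, g)))))
Pow(Add(Function('f')(-58, Function('q')(Add(2, Mul(Add(3, Mul(-1, -4)), 4)))), -6136), -1) = Pow(Add(Add(-58, Mul(Add(5, Mul(-1, Add(2, Mul(Add(3, Mul(-1, -4)), 4)))), Add(-4, Mul(9, -58)))), -6136), -1) = Pow(Add(Add(-58, Mul(Add(5, Mul(-1, Add(2, Mul(Add(3, 4), 4)))), Add(-4, -522))), -6136), -1) = Pow(Add(Add(-58, Mul(Add(5, Mul(-1, Add(2, Mul(7, 4)))), -526)), -6136), -1) = Pow(Add(Add(-58, Mul(Add(5, Mul(-1, Add(2, 28))), -526)), -6136), -1) = Pow(Add(Add(-58, Mul(Add(5, Mul(-1, 30)), -526)), -6136), -1) = Pow(Add(Add(-58, Mul(Add(5, -30), -526)), -6136), -1) = Pow(Add(Add(-58, Mul(-25, -526)), -6136), -1) = Pow(Add(Add(-58, 13150), -6136), -1) = Pow(Add(13092, -6136), -1) = Pow(6956, -1) = Rational(1, 6956)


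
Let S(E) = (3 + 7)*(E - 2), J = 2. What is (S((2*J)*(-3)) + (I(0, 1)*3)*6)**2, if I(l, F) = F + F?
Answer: 10816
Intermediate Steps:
I(l, F) = 2*F
S(E) = -20 + 10*E (S(E) = 10*(-2 + E) = -20 + 10*E)
(S((2*J)*(-3)) + (I(0, 1)*3)*6)**2 = ((-20 + 10*((2*2)*(-3))) + ((2*1)*3)*6)**2 = ((-20 + 10*(4*(-3))) + (2*3)*6)**2 = ((-20 + 10*(-12)) + 6*6)**2 = ((-20 - 120) + 36)**2 = (-140 + 36)**2 = (-104)**2 = 10816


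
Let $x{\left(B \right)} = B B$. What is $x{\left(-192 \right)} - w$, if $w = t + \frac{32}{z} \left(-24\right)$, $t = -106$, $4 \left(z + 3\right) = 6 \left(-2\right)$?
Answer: $36842$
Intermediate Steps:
$x{\left(B \right)} = B^{2}$
$z = -6$ ($z = -3 + \frac{6 \left(-2\right)}{4} = -3 + \frac{1}{4} \left(-12\right) = -3 - 3 = -6$)
$w = 22$ ($w = -106 + \frac{32}{-6} \left(-24\right) = -106 + 32 \left(- \frac{1}{6}\right) \left(-24\right) = -106 - -128 = -106 + 128 = 22$)
$x{\left(-192 \right)} - w = \left(-192\right)^{2} - 22 = 36864 - 22 = 36842$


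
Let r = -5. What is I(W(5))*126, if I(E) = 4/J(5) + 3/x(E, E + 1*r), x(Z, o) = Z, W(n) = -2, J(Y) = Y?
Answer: -441/5 ≈ -88.200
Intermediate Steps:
I(E) = 4/5 + 3/E
I(W(5))*126 = (4/5 + 3/(-2))*126 = (4/5 + 3*(-1/2))*126 = (4/5 - 3/2)*126 = -7/10*126 = -441/5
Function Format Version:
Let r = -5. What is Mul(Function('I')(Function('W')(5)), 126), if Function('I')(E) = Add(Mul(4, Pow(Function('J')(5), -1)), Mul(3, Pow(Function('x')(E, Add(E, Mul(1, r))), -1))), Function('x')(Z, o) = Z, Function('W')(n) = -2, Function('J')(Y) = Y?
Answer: Rational(-441, 5) ≈ -88.200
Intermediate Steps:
Function('I')(E) = Add(Rational(4, 5), Mul(3, Pow(E, -1))) (Function('I')(E) = Add(Mul(4, Pow(5, -1)), Mul(3, Pow(E, -1))) = Add(Mul(4, Rational(1, 5)), Mul(3, Pow(E, -1))) = Add(Rational(4, 5), Mul(3, Pow(E, -1))))
Mul(Function('I')(Function('W')(5)), 126) = Mul(Add(Rational(4, 5), Mul(3, Pow(-2, -1))), 126) = Mul(Add(Rational(4, 5), Mul(3, Rational(-1, 2))), 126) = Mul(Add(Rational(4, 5), Rational(-3, 2)), 126) = Mul(Rational(-7, 10), 126) = Rational(-441, 5)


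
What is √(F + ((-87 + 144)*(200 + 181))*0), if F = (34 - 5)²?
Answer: 29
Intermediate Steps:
F = 841 (F = 29² = 841)
√(F + ((-87 + 144)*(200 + 181))*0) = √(841 + ((-87 + 144)*(200 + 181))*0) = √(841 + (57*381)*0) = √(841 + 21717*0) = √(841 + 0) = √841 = 29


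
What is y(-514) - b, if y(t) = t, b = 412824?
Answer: -413338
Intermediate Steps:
y(-514) - b = -514 - 1*412824 = -514 - 412824 = -413338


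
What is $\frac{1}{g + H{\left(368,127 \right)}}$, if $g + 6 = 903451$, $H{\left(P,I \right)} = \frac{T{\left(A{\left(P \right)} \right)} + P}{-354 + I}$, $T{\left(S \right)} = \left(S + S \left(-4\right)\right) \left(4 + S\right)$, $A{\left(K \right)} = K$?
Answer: $\frac{227}{205492335} \approx 1.1047 \cdot 10^{-6}$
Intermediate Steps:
$T{\left(S \right)} = - 3 S \left(4 + S\right)$ ($T{\left(S \right)} = \left(S - 4 S\right) \left(4 + S\right) = - 3 S \left(4 + S\right)$)
$H{\left(P,I \right)} = \frac{P - 3 P \left(4 + P\right)}{-354 + I}$ ($H{\left(P,I \right)} = \frac{- 3 P \left(4 + P\right) + P}{-354 + I} = \frac{P - 3 P \left(4 + P\right)}{-354 + I}$)
$g = 903445$ ($g = -6 + 903451 = 903445$)
$\frac{1}{g + H{\left(368,127 \right)}} = \frac{1}{903445 + \frac{368 \left(-11 - 1104\right)}{-354 + 127}} = \frac{1}{903445 + \frac{368 \left(-11 - 1104\right)}{-227}} = \frac{1}{903445 + 368 \left(- \frac{1}{227}\right) \left(-1115\right)} = \frac{1}{903445 + \frac{410320}{227}} = \frac{1}{\frac{205492335}{227}} = \frac{227}{205492335}$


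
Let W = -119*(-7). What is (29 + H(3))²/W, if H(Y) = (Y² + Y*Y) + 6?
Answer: 2809/833 ≈ 3.3722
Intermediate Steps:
H(Y) = 6 + 2*Y² (H(Y) = (Y² + Y²) + 6 = 2*Y² + 6 = 6 + 2*Y²)
W = 833
(29 + H(3))²/W = (29 + (6 + 2*3²))²/833 = (29 + (6 + 2*9))²*(1/833) = (29 + (6 + 18))²*(1/833) = (29 + 24)²*(1/833) = 53²*(1/833) = 2809*(1/833) = 2809/833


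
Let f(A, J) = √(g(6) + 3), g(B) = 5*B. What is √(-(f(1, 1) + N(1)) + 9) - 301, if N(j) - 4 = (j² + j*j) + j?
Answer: -301 + √(2 - √33) ≈ -301.0 + 1.9351*I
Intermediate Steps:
N(j) = 4 + j + 2*j² (N(j) = 4 + ((j² + j*j) + j) = 4 + ((j² + j²) + j) = 4 + (2*j² + j) = 4 + (j + 2*j²) = 4 + j + 2*j²)
f(A, J) = √33 (f(A, J) = √(5*6 + 3) = √(30 + 3) = √33)
√(-(f(1, 1) + N(1)) + 9) - 301 = √(-(√33 + (4 + 1 + 2*1²)) + 9) - 301 = √(-(√33 + (4 + 1 + 2*1)) + 9) - 301 = √(-(√33 + (4 + 1 + 2)) + 9) - 301 = √(-(√33 + 7) + 9) - 301 = √(-(7 + √33) + 9) - 301 = √((-7 - √33) + 9) - 301 = √(2 - √33) - 301 = -301 + √(2 - √33)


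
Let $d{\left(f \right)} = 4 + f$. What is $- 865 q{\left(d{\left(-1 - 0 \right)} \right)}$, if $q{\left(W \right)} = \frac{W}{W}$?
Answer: $-865$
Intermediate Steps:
$q{\left(W \right)} = 1$
$- 865 q{\left(d{\left(-1 - 0 \right)} \right)} = \left(-865\right) 1 = -865$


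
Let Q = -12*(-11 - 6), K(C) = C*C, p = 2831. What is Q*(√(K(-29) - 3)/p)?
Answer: 204*√838/2831 ≈ 2.0860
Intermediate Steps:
K(C) = C²
Q = 204 (Q = -12*(-17) = 204)
Q*(√(K(-29) - 3)/p) = 204*(√((-29)² - 3)/2831) = 204*(√(841 - 3)*(1/2831)) = 204*(√838*(1/2831)) = 204*(√838/2831) = 204*√838/2831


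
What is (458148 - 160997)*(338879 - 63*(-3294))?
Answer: 162363603551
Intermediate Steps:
(458148 - 160997)*(338879 - 63*(-3294)) = 297151*(338879 + 207522) = 297151*546401 = 162363603551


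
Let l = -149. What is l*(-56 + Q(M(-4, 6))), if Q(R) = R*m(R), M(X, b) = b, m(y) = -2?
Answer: 10132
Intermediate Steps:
Q(R) = -2*R (Q(R) = R*(-2) = -2*R)
l*(-56 + Q(M(-4, 6))) = -149*(-56 - 2*6) = -149*(-56 - 12) = -149*(-68) = 10132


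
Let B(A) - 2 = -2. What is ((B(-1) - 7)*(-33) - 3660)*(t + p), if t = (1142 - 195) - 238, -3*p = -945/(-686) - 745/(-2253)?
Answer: -178784887413/73598 ≈ -2.4292e+6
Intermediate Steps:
p = -377165/662382 (p = -(-945/(-686) - 745/(-2253))/3 = -(-945*(-1/686) - 745*(-1/2253))/3 = -(135/98 + 745/2253)/3 = -⅓*377165/220794 = -377165/662382 ≈ -0.56941)
B(A) = 0 (B(A) = 2 - 2 = 0)
t = 709 (t = 947 - 238 = 709)
((B(-1) - 7)*(-33) - 3660)*(t + p) = ((0 - 7)*(-33) - 3660)*(709 - 377165/662382) = (-7*(-33) - 3660)*(469251673/662382) = (231 - 3660)*(469251673/662382) = -3429*469251673/662382 = -178784887413/73598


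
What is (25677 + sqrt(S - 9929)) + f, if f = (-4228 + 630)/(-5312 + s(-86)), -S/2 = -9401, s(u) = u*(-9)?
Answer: 58262912/2269 + sqrt(8873) ≈ 25772.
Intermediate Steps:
s(u) = -9*u
S = 18802 (S = -2*(-9401) = 18802)
f = 1799/2269 (f = (-4228 + 630)/(-5312 - 9*(-86)) = -3598/(-5312 + 774) = -3598/(-4538) = -3598*(-1/4538) = 1799/2269 ≈ 0.79286)
(25677 + sqrt(S - 9929)) + f = (25677 + sqrt(18802 - 9929)) + 1799/2269 = (25677 + sqrt(8873)) + 1799/2269 = 58262912/2269 + sqrt(8873)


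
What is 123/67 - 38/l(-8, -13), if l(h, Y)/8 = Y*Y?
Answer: 81875/45292 ≈ 1.8077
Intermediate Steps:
l(h, Y) = 8*Y² (l(h, Y) = 8*(Y*Y) = 8*Y²)
123/67 - 38/l(-8, -13) = 123/67 - 38/(8*(-13)²) = 123*(1/67) - 38/(8*169) = 123/67 - 38/1352 = 123/67 - 38*1/1352 = 123/67 - 19/676 = 81875/45292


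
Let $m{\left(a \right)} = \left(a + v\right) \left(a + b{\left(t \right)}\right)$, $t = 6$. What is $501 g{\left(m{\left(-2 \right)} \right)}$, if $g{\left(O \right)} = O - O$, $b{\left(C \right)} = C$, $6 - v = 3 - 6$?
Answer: $0$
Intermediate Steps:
$v = 9$ ($v = 6 - \left(3 - 6\right) = 6 - -3 = 6 + 3 = 9$)
$m{\left(a \right)} = \left(6 + a\right) \left(9 + a\right)$ ($m{\left(a \right)} = \left(a + 9\right) \left(a + 6\right) = \left(9 + a\right) \left(6 + a\right) = \left(6 + a\right) \left(9 + a\right)$)
$g{\left(O \right)} = 0$
$501 g{\left(m{\left(-2 \right)} \right)} = 501 \cdot 0 = 0$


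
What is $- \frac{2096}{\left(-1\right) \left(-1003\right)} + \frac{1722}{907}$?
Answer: $- \frac{173906}{909721} \approx -0.19116$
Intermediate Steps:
$- \frac{2096}{\left(-1\right) \left(-1003\right)} + \frac{1722}{907} = - \frac{2096}{1003} + 1722 \cdot \frac{1}{907} = \left(-2096\right) \frac{1}{1003} + \frac{1722}{907} = - \frac{2096}{1003} + \frac{1722}{907} = - \frac{173906}{909721}$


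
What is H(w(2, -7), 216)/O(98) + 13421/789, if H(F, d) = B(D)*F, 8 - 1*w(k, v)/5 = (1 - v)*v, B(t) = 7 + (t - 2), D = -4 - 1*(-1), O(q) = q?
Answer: 910109/38661 ≈ 23.541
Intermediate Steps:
D = -3 (D = -4 + 1 = -3)
B(t) = 5 + t (B(t) = 7 + (-2 + t) = 5 + t)
w(k, v) = 40 - 5*v*(1 - v) (w(k, v) = 40 - 5*(1 - v)*v = 40 - 5*v*(1 - v))
H(F, d) = 2*F (H(F, d) = (5 - 3)*F = 2*F)
H(w(2, -7), 216)/O(98) + 13421/789 = (2*(40 - 5*(-7) + 5*(-7)²))/98 + 13421/789 = (2*(40 + 35 + 5*49))*(1/98) + 13421*(1/789) = (2*(40 + 35 + 245))*(1/98) + 13421/789 = (2*320)*(1/98) + 13421/789 = 640*(1/98) + 13421/789 = 320/49 + 13421/789 = 910109/38661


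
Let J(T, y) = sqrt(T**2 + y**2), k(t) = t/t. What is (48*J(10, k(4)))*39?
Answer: 1872*sqrt(101) ≈ 18813.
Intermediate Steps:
k(t) = 1
(48*J(10, k(4)))*39 = (48*sqrt(10**2 + 1**2))*39 = (48*sqrt(100 + 1))*39 = (48*sqrt(101))*39 = 1872*sqrt(101)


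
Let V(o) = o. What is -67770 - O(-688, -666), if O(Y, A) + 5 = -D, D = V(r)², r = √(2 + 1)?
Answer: -67762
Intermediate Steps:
r = √3 ≈ 1.7320
D = 3 (D = (√3)² = 3)
O(Y, A) = -8 (O(Y, A) = -5 - 1*3 = -5 - 3 = -8)
-67770 - O(-688, -666) = -67770 - 1*(-8) = -67770 + 8 = -67762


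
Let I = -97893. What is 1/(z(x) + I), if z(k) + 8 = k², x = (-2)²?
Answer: -1/97885 ≈ -1.0216e-5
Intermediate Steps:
x = 4
z(k) = -8 + k²
1/(z(x) + I) = 1/((-8 + 4²) - 97893) = 1/((-8 + 16) - 97893) = 1/(8 - 97893) = 1/(-97885) = -1/97885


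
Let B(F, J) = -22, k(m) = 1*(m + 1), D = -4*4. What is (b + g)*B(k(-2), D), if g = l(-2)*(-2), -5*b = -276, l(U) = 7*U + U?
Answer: -9592/5 ≈ -1918.4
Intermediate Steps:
l(U) = 8*U
b = 276/5 (b = -⅕*(-276) = 276/5 ≈ 55.200)
D = -16
k(m) = 1 + m (k(m) = 1*(1 + m) = 1 + m)
g = 32 (g = (8*(-2))*(-2) = -16*(-2) = 32)
(b + g)*B(k(-2), D) = (276/5 + 32)*(-22) = (436/5)*(-22) = -9592/5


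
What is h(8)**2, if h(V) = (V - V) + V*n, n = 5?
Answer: 1600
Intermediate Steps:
h(V) = 5*V (h(V) = (V - V) + V*5 = 0 + 5*V = 5*V)
h(8)**2 = (5*8)**2 = 40**2 = 1600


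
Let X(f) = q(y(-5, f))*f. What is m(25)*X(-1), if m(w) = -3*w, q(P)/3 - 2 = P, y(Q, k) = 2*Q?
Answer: -1800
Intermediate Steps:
q(P) = 6 + 3*P
X(f) = -24*f (X(f) = (6 + 3*(2*(-5)))*f = (6 + 3*(-10))*f = (6 - 30)*f = -24*f)
m(25)*X(-1) = (-3*25)*(-24*(-1)) = -75*24 = -1800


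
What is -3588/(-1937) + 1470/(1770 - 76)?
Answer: 49041/18029 ≈ 2.7201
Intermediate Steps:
-3588/(-1937) + 1470/(1770 - 76) = -3588*(-1/1937) + 1470/1694 = 276/149 + 1470*(1/1694) = 276/149 + 105/121 = 49041/18029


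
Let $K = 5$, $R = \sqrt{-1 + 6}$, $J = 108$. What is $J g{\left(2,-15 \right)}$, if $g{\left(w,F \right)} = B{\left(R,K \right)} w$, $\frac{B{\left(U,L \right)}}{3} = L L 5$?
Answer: $81000$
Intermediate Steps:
$R = \sqrt{5} \approx 2.2361$
$B{\left(U,L \right)} = 15 L^{2}$ ($B{\left(U,L \right)} = 3 L L 5 = 3 L^{2} \cdot 5 = 3 \cdot 5 L^{2} = 15 L^{2}$)
$g{\left(w,F \right)} = 375 w$ ($g{\left(w,F \right)} = 15 \cdot 5^{2} w = 15 \cdot 25 w = 375 w$)
$J g{\left(2,-15 \right)} = 108 \cdot 375 \cdot 2 = 108 \cdot 750 = 81000$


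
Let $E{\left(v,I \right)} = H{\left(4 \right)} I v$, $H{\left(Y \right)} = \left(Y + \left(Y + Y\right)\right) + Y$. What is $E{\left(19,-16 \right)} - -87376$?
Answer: $82512$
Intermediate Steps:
$H{\left(Y \right)} = 4 Y$ ($H{\left(Y \right)} = \left(Y + 2 Y\right) + Y = 3 Y + Y = 4 Y$)
$E{\left(v,I \right)} = 16 I v$ ($E{\left(v,I \right)} = 4 \cdot 4 I v = 16 I v$)
$E{\left(19,-16 \right)} - -87376 = 16 \left(-16\right) 19 - -87376 = -4864 + 87376 = 82512$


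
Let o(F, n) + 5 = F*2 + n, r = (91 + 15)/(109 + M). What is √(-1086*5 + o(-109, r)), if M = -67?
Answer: 2*I*√622965/21 ≈ 75.17*I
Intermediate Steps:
r = 53/21 (r = (91 + 15)/(109 - 67) = 106/42 = 106*(1/42) = 53/21 ≈ 2.5238)
o(F, n) = -5 + n + 2*F (o(F, n) = -5 + (F*2 + n) = -5 + (2*F + n) = -5 + (n + 2*F) = -5 + n + 2*F)
√(-1086*5 + o(-109, r)) = √(-1086*5 + (-5 + 53/21 + 2*(-109))) = √(-5430 + (-5 + 53/21 - 218)) = √(-5430 - 4630/21) = √(-118660/21) = 2*I*√622965/21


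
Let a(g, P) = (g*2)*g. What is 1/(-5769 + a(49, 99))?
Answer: -1/967 ≈ -0.0010341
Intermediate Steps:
a(g, P) = 2*g² (a(g, P) = (2*g)*g = 2*g²)
1/(-5769 + a(49, 99)) = 1/(-5769 + 2*49²) = 1/(-5769 + 2*2401) = 1/(-5769 + 4802) = 1/(-967) = -1/967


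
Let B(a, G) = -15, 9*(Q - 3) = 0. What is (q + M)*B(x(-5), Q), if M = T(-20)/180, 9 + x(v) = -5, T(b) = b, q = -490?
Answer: 22055/3 ≈ 7351.7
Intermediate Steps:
Q = 3 (Q = 3 + (1/9)*0 = 3 + 0 = 3)
x(v) = -14 (x(v) = -9 - 5 = -14)
M = -1/9 (M = -20/180 = -20*1/180 = -1/9 ≈ -0.11111)
(q + M)*B(x(-5), Q) = (-490 - 1/9)*(-15) = -4411/9*(-15) = 22055/3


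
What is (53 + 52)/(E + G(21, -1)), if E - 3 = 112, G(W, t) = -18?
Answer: 105/97 ≈ 1.0825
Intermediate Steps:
E = 115 (E = 3 + 112 = 115)
(53 + 52)/(E + G(21, -1)) = (53 + 52)/(115 - 18) = 105/97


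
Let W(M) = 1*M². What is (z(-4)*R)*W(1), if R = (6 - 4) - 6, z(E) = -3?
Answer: 12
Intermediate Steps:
W(M) = M²
R = -4 (R = 2 - 6 = -4)
(z(-4)*R)*W(1) = -3*(-4)*1² = 12*1 = 12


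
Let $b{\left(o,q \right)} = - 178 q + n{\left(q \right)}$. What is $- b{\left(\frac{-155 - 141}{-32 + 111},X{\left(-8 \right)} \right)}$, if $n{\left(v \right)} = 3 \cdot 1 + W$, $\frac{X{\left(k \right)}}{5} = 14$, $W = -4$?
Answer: $12461$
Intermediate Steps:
$X{\left(k \right)} = 70$ ($X{\left(k \right)} = 5 \cdot 14 = 70$)
$n{\left(v \right)} = -1$ ($n{\left(v \right)} = 3 \cdot 1 - 4 = 3 - 4 = -1$)
$b{\left(o,q \right)} = -1 - 178 q$ ($b{\left(o,q \right)} = - 178 q - 1 = -1 - 178 q$)
$- b{\left(\frac{-155 - 141}{-32 + 111},X{\left(-8 \right)} \right)} = - (-1 - 12460) = \left(-1\right) \left(-12461\right) = 12461$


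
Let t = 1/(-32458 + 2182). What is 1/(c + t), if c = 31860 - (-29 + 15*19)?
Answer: 30276/956842703 ≈ 3.1642e-5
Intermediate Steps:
t = -1/30276 (t = 1/(-30276) = -1/30276 ≈ -3.3029e-5)
c = 31604 (c = 31860 - (-29 + 285) = 31860 - 1*256 = 31860 - 256 = 31604)
1/(c + t) = 1/(31604 - 1/30276) = 1/(956842703/30276) = 30276/956842703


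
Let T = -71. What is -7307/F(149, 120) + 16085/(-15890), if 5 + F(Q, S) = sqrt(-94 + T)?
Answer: 5774850/30191 + 7307*I*sqrt(165)/190 ≈ 191.28 + 494.0*I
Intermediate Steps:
F(Q, S) = -5 + I*sqrt(165) (F(Q, S) = -5 + sqrt(-94 - 71) = -5 + sqrt(-165) = -5 + I*sqrt(165))
-7307/F(149, 120) + 16085/(-15890) = -7307/(-5 + I*sqrt(165)) + 16085/(-15890) = -7307/(-5 + I*sqrt(165)) + 16085*(-1/15890) = -7307/(-5 + I*sqrt(165)) - 3217/3178 = -3217/3178 - 7307/(-5 + I*sqrt(165))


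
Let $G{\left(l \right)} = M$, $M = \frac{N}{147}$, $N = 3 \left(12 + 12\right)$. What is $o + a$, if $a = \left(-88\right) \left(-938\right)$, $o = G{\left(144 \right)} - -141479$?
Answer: $\frac{10977151}{49} \approx 2.2402 \cdot 10^{5}$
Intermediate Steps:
$N = 72$ ($N = 3 \cdot 24 = 72$)
$M = \frac{24}{49}$ ($M = \frac{72}{147} = 72 \cdot \frac{1}{147} = \frac{24}{49} \approx 0.4898$)
$G{\left(l \right)} = \frac{24}{49}$
$o = \frac{6932495}{49}$ ($o = \frac{24}{49} - -141479 = \frac{24}{49} + 141479 = \frac{6932495}{49} \approx 1.4148 \cdot 10^{5}$)
$a = 82544$
$o + a = \frac{6932495}{49} + 82544 = \frac{10977151}{49}$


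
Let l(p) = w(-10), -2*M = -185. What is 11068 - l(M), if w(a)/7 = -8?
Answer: 11124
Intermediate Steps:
w(a) = -56 (w(a) = 7*(-8) = -56)
M = 185/2 (M = -½*(-185) = 185/2 ≈ 92.500)
l(p) = -56
11068 - l(M) = 11068 - 1*(-56) = 11068 + 56 = 11124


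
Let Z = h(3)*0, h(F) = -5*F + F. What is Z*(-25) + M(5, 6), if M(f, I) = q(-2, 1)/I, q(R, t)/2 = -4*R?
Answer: 8/3 ≈ 2.6667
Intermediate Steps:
q(R, t) = -8*R (q(R, t) = 2*(-4*R) = -8*R)
h(F) = -4*F
M(f, I) = 16/I (M(f, I) = (-8*(-2))/I = 16/I)
Z = 0 (Z = -4*3*0 = -12*0 = 0)
Z*(-25) + M(5, 6) = 0*(-25) + 16/6 = 0 + 16*(⅙) = 0 + 8/3 = 8/3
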